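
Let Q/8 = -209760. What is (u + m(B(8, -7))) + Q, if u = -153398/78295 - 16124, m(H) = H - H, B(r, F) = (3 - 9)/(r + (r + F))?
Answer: -18949693654/11185 ≈ -1.6942e+6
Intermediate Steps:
Q = -1678080 (Q = 8*(-209760) = -1678080)
B(r, F) = -6/(F + 2*r) (B(r, F) = -6/(r + (F + r)) = -6/(F + 2*r))
m(H) = 0
u = -180368854/11185 (u = -153398*1/78295 - 16124 = -21914/11185 - 16124 = -180368854/11185 ≈ -16126.)
(u + m(B(8, -7))) + Q = (-180368854/11185 + 0) - 1678080 = -180368854/11185 - 1678080 = -18949693654/11185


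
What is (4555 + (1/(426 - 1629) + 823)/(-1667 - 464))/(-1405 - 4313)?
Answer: -11676176047/14658624774 ≈ -0.79654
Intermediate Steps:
(4555 + (1/(426 - 1629) + 823)/(-1667 - 464))/(-1405 - 4313) = (4555 + (1/(-1203) + 823)/(-2131))/(-5718) = (4555 + (-1/1203 + 823)*(-1/2131))*(-1/5718) = (4555 + (990068/1203)*(-1/2131))*(-1/5718) = (4555 - 990068/2563593)*(-1/5718) = (11676176047/2563593)*(-1/5718) = -11676176047/14658624774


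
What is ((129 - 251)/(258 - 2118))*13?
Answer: 793/930 ≈ 0.85269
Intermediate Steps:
((129 - 251)/(258 - 2118))*13 = -122/(-1860)*13 = -122*(-1/1860)*13 = (61/930)*13 = 793/930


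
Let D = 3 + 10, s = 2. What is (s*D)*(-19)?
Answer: -494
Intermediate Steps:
D = 13
(s*D)*(-19) = (2*13)*(-19) = 26*(-19) = -494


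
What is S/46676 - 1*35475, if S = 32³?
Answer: -413949583/11669 ≈ -35474.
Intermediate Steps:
S = 32768
S/46676 - 1*35475 = 32768/46676 - 1*35475 = 32768*(1/46676) - 35475 = 8192/11669 - 35475 = -413949583/11669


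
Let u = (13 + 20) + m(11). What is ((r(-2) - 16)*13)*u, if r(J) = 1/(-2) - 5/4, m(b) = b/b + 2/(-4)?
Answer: -61841/8 ≈ -7730.1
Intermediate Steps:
m(b) = ½ (m(b) = 1 + 2*(-¼) = 1 - ½ = ½)
r(J) = -7/4 (r(J) = 1*(-½) - 5*¼ = -½ - 5/4 = -7/4)
u = 67/2 (u = (13 + 20) + ½ = 33 + ½ = 67/2 ≈ 33.500)
((r(-2) - 16)*13)*u = ((-7/4 - 16)*13)*(67/2) = -71/4*13*(67/2) = -923/4*67/2 = -61841/8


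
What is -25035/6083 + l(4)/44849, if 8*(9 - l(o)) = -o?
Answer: -45825997/11135366 ≈ -4.1154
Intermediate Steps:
l(o) = 9 + o/8 (l(o) = 9 - (-1)*o/8 = 9 + o/8)
-25035/6083 + l(4)/44849 = -25035/6083 + (9 + (⅛)*4)/44849 = -25035*1/6083 + (9 + ½)*(1/44849) = -25035/6083 + (19/2)*(1/44849) = -25035/6083 + 19/89698 = -45825997/11135366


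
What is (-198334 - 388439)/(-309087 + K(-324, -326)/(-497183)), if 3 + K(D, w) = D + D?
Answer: 97244520153/51224267090 ≈ 1.8984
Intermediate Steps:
K(D, w) = -3 + 2*D (K(D, w) = -3 + (D + D) = -3 + 2*D)
(-198334 - 388439)/(-309087 + K(-324, -326)/(-497183)) = (-198334 - 388439)/(-309087 + (-3 + 2*(-324))/(-497183)) = -586773/(-309087 + (-3 - 648)*(-1/497183)) = -586773/(-309087 - 651*(-1/497183)) = -586773/(-309087 + 651/497183) = -586773/(-153672801270/497183) = -586773*(-497183/153672801270) = 97244520153/51224267090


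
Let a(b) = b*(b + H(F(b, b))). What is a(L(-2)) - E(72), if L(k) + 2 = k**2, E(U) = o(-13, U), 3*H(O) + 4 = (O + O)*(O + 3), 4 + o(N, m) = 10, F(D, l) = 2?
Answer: 26/3 ≈ 8.6667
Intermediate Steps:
o(N, m) = 6 (o(N, m) = -4 + 10 = 6)
H(O) = -4/3 + 2*O*(3 + O)/3 (H(O) = -4/3 + ((O + O)*(O + 3))/3 = -4/3 + ((2*O)*(3 + O))/3 = -4/3 + (2*O*(3 + O))/3 = -4/3 + 2*O*(3 + O)/3)
E(U) = 6
L(k) = -2 + k**2
a(b) = b*(16/3 + b) (a(b) = b*(b + (-4/3 + 2*2 + (2/3)*2**2)) = b*(b + (-4/3 + 4 + (2/3)*4)) = b*(b + (-4/3 + 4 + 8/3)) = b*(b + 16/3) = b*(16/3 + b))
a(L(-2)) - E(72) = (-2 + (-2)**2)*(16 + 3*(-2 + (-2)**2))/3 - 1*6 = (-2 + 4)*(16 + 3*(-2 + 4))/3 - 6 = (1/3)*2*(16 + 3*2) - 6 = (1/3)*2*(16 + 6) - 6 = (1/3)*2*22 - 6 = 44/3 - 6 = 26/3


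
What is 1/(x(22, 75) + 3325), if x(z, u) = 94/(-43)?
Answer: 43/142881 ≈ 0.00030095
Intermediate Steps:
x(z, u) = -94/43 (x(z, u) = 94*(-1/43) = -94/43)
1/(x(22, 75) + 3325) = 1/(-94/43 + 3325) = 1/(142881/43) = 43/142881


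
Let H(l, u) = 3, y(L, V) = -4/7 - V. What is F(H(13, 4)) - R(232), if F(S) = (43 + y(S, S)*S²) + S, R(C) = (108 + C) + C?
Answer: -3907/7 ≈ -558.14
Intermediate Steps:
y(L, V) = -4/7 - V (y(L, V) = -4*⅐ - V = -4/7 - V)
R(C) = 108 + 2*C
F(S) = 43 + S + S²*(-4/7 - S) (F(S) = (43 + (-4/7 - S)*S²) + S = (43 + S²*(-4/7 - S)) + S = 43 + S + S²*(-4/7 - S))
F(H(13, 4)) - R(232) = (43 + 3 - 1*3³ - 4/7*3²) - (108 + 2*232) = (43 + 3 - 1*27 - 4/7*9) - (108 + 464) = (43 + 3 - 27 - 36/7) - 1*572 = 97/7 - 572 = -3907/7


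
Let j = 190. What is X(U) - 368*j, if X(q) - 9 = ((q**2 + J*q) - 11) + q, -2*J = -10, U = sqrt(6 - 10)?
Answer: -69926 + 12*I ≈ -69926.0 + 12.0*I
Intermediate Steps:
U = 2*I (U = sqrt(-4) = 2*I ≈ 2.0*I)
J = 5 (J = -1/2*(-10) = 5)
X(q) = -2 + q**2 + 6*q (X(q) = 9 + (((q**2 + 5*q) - 11) + q) = 9 + ((-11 + q**2 + 5*q) + q) = 9 + (-11 + q**2 + 6*q) = -2 + q**2 + 6*q)
X(U) - 368*j = (-2 + (2*I)**2 + 6*(2*I)) - 368*190 = (-2 - 4 + 12*I) - 69920 = (-6 + 12*I) - 69920 = -69926 + 12*I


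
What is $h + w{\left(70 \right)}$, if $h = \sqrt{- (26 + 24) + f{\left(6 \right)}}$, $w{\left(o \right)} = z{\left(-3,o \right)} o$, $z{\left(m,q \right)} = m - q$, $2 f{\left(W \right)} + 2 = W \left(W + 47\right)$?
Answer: $-5110 + 6 \sqrt{3} \approx -5099.6$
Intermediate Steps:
$f{\left(W \right)} = -1 + \frac{W \left(47 + W\right)}{2}$ ($f{\left(W \right)} = -1 + \frac{W \left(W + 47\right)}{2} = -1 + \frac{W \left(47 + W\right)}{2}$)
$w{\left(o \right)} = o \left(-3 - o\right)$ ($w{\left(o \right)} = \left(-3 - o\right) o = o \left(-3 - o\right)$)
$h = 6 \sqrt{3}$ ($h = \sqrt{- (26 + 24) + \left(-1 + \frac{6^{2}}{2} + \frac{47}{2} \cdot 6\right)} = \sqrt{\left(-1\right) 50 + \left(-1 + \frac{1}{2} \cdot 36 + 141\right)} = \sqrt{-50 + \left(-1 + 18 + 141\right)} = \sqrt{-50 + 158} = \sqrt{108} = 6 \sqrt{3} \approx 10.392$)
$h + w{\left(70 \right)} = 6 \sqrt{3} - 70 \left(3 + 70\right) = 6 \sqrt{3} - 70 \cdot 73 = 6 \sqrt{3} - 5110 = -5110 + 6 \sqrt{3}$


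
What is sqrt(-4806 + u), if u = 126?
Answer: 6*I*sqrt(130) ≈ 68.411*I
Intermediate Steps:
sqrt(-4806 + u) = sqrt(-4806 + 126) = sqrt(-4680) = 6*I*sqrt(130)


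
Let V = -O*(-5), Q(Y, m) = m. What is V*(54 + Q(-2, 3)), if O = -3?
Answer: -855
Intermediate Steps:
V = -15 (V = -1*(-3)*(-5) = 3*(-5) = -15)
V*(54 + Q(-2, 3)) = -15*(54 + 3) = -15*57 = -855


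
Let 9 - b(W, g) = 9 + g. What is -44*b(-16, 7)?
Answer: 308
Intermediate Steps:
b(W, g) = -g (b(W, g) = 9 - (9 + g) = 9 + (-9 - g) = -g)
-44*b(-16, 7) = -(-44)*7 = -44*(-7) = 308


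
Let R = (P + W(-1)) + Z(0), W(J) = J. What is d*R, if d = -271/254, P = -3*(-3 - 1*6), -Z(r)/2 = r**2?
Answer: -3523/127 ≈ -27.740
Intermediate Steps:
Z(r) = -2*r**2
P = 27 (P = -3*(-3 - 6) = -3*(-9) = 27)
d = -271/254 (d = -271*1/254 = -271/254 ≈ -1.0669)
R = 26 (R = (27 - 1) - 2*0**2 = 26 - 2*0 = 26 + 0 = 26)
d*R = -271/254*26 = -3523/127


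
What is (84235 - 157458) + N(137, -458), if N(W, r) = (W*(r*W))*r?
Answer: 3936987293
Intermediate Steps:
N(W, r) = W²*r² (N(W, r) = (W*(W*r))*r = (r*W²)*r = W²*r²)
(84235 - 157458) + N(137, -458) = (84235 - 157458) + 137²*(-458)² = -73223 + 18769*209764 = -73223 + 3937060516 = 3936987293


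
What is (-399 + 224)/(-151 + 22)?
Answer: 175/129 ≈ 1.3566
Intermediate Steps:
(-399 + 224)/(-151 + 22) = -175/(-129) = -175*(-1/129) = 175/129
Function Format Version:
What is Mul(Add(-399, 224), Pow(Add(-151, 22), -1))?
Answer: Rational(175, 129) ≈ 1.3566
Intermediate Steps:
Mul(Add(-399, 224), Pow(Add(-151, 22), -1)) = Mul(-175, Pow(-129, -1)) = Mul(-175, Rational(-1, 129)) = Rational(175, 129)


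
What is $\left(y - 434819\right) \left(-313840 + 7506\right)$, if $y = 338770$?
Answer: $29423074366$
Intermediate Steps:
$\left(y - 434819\right) \left(-313840 + 7506\right) = \left(338770 - 434819\right) \left(-313840 + 7506\right) = \left(-96049\right) \left(-306334\right) = 29423074366$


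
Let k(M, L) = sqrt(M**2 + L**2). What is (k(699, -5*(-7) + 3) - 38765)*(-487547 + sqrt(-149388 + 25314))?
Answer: (38765 - sqrt(490045))*(487547 - 3*I*sqrt(13786)) ≈ 1.8558e+10 - 1.3408e+7*I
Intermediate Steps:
k(M, L) = sqrt(L**2 + M**2)
(k(699, -5*(-7) + 3) - 38765)*(-487547 + sqrt(-149388 + 25314)) = (sqrt((-5*(-7) + 3)**2 + 699**2) - 38765)*(-487547 + sqrt(-149388 + 25314)) = (sqrt((35 + 3)**2 + 488601) - 38765)*(-487547 + sqrt(-124074)) = (sqrt(38**2 + 488601) - 38765)*(-487547 + 3*I*sqrt(13786)) = (sqrt(1444 + 488601) - 38765)*(-487547 + 3*I*sqrt(13786)) = (sqrt(490045) - 38765)*(-487547 + 3*I*sqrt(13786)) = (-38765 + sqrt(490045))*(-487547 + 3*I*sqrt(13786)) = (-487547 + 3*I*sqrt(13786))*(-38765 + sqrt(490045))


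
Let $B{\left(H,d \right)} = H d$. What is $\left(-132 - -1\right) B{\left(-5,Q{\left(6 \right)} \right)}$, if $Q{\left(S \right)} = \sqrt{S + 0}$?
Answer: $655 \sqrt{6} \approx 1604.4$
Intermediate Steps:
$Q{\left(S \right)} = \sqrt{S}$
$\left(-132 - -1\right) B{\left(-5,Q{\left(6 \right)} \right)} = \left(-132 - -1\right) \left(- 5 \sqrt{6}\right) = \left(-132 + 1\right) \left(- 5 \sqrt{6}\right) = - 131 \left(- 5 \sqrt{6}\right) = 655 \sqrt{6}$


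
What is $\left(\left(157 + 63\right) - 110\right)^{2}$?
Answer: $12100$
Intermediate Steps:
$\left(\left(157 + 63\right) - 110\right)^{2} = \left(220 - 110\right)^{2} = 110^{2} = 12100$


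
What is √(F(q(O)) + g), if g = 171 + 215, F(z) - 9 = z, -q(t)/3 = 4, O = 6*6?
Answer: √383 ≈ 19.570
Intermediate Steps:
O = 36
q(t) = -12 (q(t) = -3*4 = -12)
F(z) = 9 + z
g = 386
√(F(q(O)) + g) = √((9 - 12) + 386) = √(-3 + 386) = √383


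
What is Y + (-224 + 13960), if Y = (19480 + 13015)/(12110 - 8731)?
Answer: 46446439/3379 ≈ 13746.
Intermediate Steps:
Y = 32495/3379 ≈ 9.6167
Y + (-224 + 13960) = 32495/3379 + (-224 + 13960) = 32495/3379 + 13736 = 46446439/3379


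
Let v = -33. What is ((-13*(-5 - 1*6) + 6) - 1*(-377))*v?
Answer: -17358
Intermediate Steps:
((-13*(-5 - 1*6) + 6) - 1*(-377))*v = ((-13*(-5 - 1*6) + 6) - 1*(-377))*(-33) = ((-13*(-5 - 6) + 6) + 377)*(-33) = ((-13*(-11) + 6) + 377)*(-33) = ((143 + 6) + 377)*(-33) = (149 + 377)*(-33) = 526*(-33) = -17358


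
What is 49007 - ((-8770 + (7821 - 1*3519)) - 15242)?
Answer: 68717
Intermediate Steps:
49007 - ((-8770 + (7821 - 1*3519)) - 15242) = 49007 - ((-8770 + (7821 - 3519)) - 15242) = 49007 - ((-8770 + 4302) - 15242) = 49007 - (-4468 - 15242) = 49007 - 1*(-19710) = 49007 + 19710 = 68717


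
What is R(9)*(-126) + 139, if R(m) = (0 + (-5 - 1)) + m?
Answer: -239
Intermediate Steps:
R(m) = -6 + m (R(m) = (0 - 6) + m = -6 + m)
R(9)*(-126) + 139 = (-6 + 9)*(-126) + 139 = 3*(-126) + 139 = -378 + 139 = -239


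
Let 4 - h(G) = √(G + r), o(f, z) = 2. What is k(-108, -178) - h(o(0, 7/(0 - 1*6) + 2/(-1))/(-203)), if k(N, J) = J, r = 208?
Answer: -182 + √8571066/203 ≈ -167.58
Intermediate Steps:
h(G) = 4 - √(208 + G) (h(G) = 4 - √(G + 208) = 4 - √(208 + G))
k(-108, -178) - h(o(0, 7/(0 - 1*6) + 2/(-1))/(-203)) = -178 - (4 - √(208 + 2/(-203))) = -178 - (4 - √(208 + 2*(-1/203))) = -178 - (4 - √(208 - 2/203)) = -178 - (4 - √(42222/203)) = -178 - (4 - √8571066/203) = -178 + (-4 + √8571066/203) = -182 + √8571066/203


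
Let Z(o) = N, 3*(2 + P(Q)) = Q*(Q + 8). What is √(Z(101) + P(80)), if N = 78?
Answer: 2*√5451/3 ≈ 49.221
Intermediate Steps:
P(Q) = -2 + Q*(8 + Q)/3 (P(Q) = -2 + (Q*(Q + 8))/3 = -2 + (Q*(8 + Q))/3 = -2 + Q*(8 + Q)/3)
Z(o) = 78
√(Z(101) + P(80)) = √(78 + (-2 + (⅓)*80² + (8/3)*80)) = √(78 + (-2 + (⅓)*6400 + 640/3)) = √(78 + (-2 + 6400/3 + 640/3)) = √(78 + 7034/3) = √(7268/3) = 2*√5451/3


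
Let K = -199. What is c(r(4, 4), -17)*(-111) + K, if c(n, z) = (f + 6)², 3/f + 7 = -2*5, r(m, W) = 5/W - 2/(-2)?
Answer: -1145422/289 ≈ -3963.4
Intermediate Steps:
r(m, W) = 1 + 5/W (r(m, W) = 5/W - 2*(-½) = 5/W + 1 = 1 + 5/W)
f = -3/17 (f = 3/(-7 - 2*5) = 3/(-7 - 10) = 3/(-17) = 3*(-1/17) = -3/17 ≈ -0.17647)
c(n, z) = 9801/289 (c(n, z) = (-3/17 + 6)² = (99/17)² = 9801/289)
c(r(4, 4), -17)*(-111) + K = (9801/289)*(-111) - 199 = -1087911/289 - 199 = -1145422/289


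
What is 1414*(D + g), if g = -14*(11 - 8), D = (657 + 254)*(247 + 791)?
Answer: 1337044464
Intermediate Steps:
D = 945618 (D = 911*1038 = 945618)
g = -42 (g = -14*3 = -42)
1414*(D + g) = 1414*(945618 - 42) = 1414*945576 = 1337044464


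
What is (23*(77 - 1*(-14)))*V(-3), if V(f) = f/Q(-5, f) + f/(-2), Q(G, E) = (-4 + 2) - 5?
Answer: 8073/2 ≈ 4036.5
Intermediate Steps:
Q(G, E) = -7 (Q(G, E) = -2 - 5 = -7)
V(f) = -9*f/14 (V(f) = f/(-7) + f/(-2) = f*(-⅐) + f*(-½) = -f/7 - f/2 = -9*f/14)
(23*(77 - 1*(-14)))*V(-3) = (23*(77 - 1*(-14)))*(-9/14*(-3)) = (23*(77 + 14))*(27/14) = (23*91)*(27/14) = 2093*(27/14) = 8073/2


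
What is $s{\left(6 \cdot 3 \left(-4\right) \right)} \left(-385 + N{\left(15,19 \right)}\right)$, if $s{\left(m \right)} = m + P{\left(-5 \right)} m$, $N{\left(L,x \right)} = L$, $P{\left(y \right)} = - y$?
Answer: $159840$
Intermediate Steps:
$s{\left(m \right)} = 6 m$ ($s{\left(m \right)} = m + \left(-1\right) \left(-5\right) m = m + 5 m = 6 m$)
$s{\left(6 \cdot 3 \left(-4\right) \right)} \left(-385 + N{\left(15,19 \right)}\right) = 6 \cdot 6 \cdot 3 \left(-4\right) \left(-385 + 15\right) = 6 \cdot 18 \left(-4\right) \left(-370\right) = 6 \left(-72\right) \left(-370\right) = \left(-432\right) \left(-370\right) = 159840$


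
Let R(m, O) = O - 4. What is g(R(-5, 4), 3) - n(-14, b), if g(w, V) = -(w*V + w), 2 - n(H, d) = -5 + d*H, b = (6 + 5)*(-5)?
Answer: 763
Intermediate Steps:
R(m, O) = -4 + O
b = -55 (b = 11*(-5) = -55)
n(H, d) = 7 - H*d (n(H, d) = 2 - (-5 + d*H) = 2 - (-5 + H*d) = 2 + (5 - H*d) = 7 - H*d)
g(w, V) = -w - V*w (g(w, V) = -(V*w + w) = -(w + V*w) = -w - V*w)
g(R(-5, 4), 3) - n(-14, b) = -(-4 + 4)*(1 + 3) - (7 - 1*(-14)*(-55)) = -1*0*4 - (7 - 770) = 0 - 1*(-763) = 0 + 763 = 763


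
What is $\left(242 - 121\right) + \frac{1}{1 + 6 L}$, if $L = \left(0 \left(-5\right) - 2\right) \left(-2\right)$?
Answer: $\frac{3026}{25} \approx 121.04$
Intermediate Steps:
$L = 4$ ($L = \left(0 - 2\right) \left(-2\right) = \left(-2\right) \left(-2\right) = 4$)
$\left(242 - 121\right) + \frac{1}{1 + 6 L} = \left(242 - 121\right) + \frac{1}{1 + 6 \cdot 4} = 121 + \frac{1}{1 + 24} = 121 + \frac{1}{25} = \frac{3026}{25}$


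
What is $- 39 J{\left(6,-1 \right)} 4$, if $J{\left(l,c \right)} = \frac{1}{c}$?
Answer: $156$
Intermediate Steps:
$- 39 J{\left(6,-1 \right)} 4 = - \frac{39}{-1} \cdot 4 = \left(-39\right) \left(-1\right) 4 = 39 \cdot 4 = 156$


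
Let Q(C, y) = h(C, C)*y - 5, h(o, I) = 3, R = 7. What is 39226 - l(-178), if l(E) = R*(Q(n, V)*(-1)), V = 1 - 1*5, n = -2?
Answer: 39107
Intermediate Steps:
V = -4 (V = 1 - 5 = -4)
Q(C, y) = -5 + 3*y (Q(C, y) = 3*y - 5 = -5 + 3*y)
l(E) = 119 (l(E) = 7*((-5 + 3*(-4))*(-1)) = 7*((-5 - 12)*(-1)) = 7*(-17*(-1)) = 7*17 = 119)
39226 - l(-178) = 39226 - 1*119 = 39226 - 119 = 39107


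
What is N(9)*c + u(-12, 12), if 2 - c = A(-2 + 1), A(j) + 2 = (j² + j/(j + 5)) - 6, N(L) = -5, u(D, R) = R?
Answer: -137/4 ≈ -34.250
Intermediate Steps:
A(j) = -8 + j² + j/(5 + j) (A(j) = -2 + ((j² + j/(j + 5)) - 6) = -2 + ((j² + j/(5 + j)) - 6) = -2 + (-6 + j² + j/(5 + j)) = -8 + j² + j/(5 + j))
c = 37/4 (c = 2 - (-40 + (-2 + 1)³ - 7*(-2 + 1) + 5*(-2 + 1)²)/(5 + (-2 + 1)) = 2 - (-40 + (-1)³ - 7*(-1) + 5*(-1)²)/(5 - 1) = 2 - (-40 - 1 + 7 + 5*1)/4 = 2 - (-40 - 1 + 7 + 5)/4 = 2 - (-29)/4 = 2 - 1*(-29/4) = 2 + 29/4 = 37/4 ≈ 9.2500)
N(9)*c + u(-12, 12) = -5*37/4 + 12 = -185/4 + 12 = -137/4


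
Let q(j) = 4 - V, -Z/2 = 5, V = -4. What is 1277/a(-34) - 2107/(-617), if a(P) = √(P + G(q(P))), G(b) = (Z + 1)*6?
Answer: 2107/617 - 1277*I*√22/44 ≈ 3.4149 - 136.13*I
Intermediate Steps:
Z = -10 (Z = -2*5 = -10)
q(j) = 8 (q(j) = 4 - 1*(-4) = 4 + 4 = 8)
G(b) = -54 (G(b) = (-10 + 1)*6 = -9*6 = -54)
a(P) = √(-54 + P) (a(P) = √(P - 54) = √(-54 + P))
1277/a(-34) - 2107/(-617) = 1277/(√(-54 - 34)) - 2107/(-617) = 1277/(√(-88)) - 2107*(-1/617) = 1277/((2*I*√22)) + 2107/617 = 1277*(-I*√22/44) + 2107/617 = -1277*I*√22/44 + 2107/617 = 2107/617 - 1277*I*√22/44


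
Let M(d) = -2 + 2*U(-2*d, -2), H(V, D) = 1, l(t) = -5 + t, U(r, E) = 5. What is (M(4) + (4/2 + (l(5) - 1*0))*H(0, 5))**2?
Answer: 100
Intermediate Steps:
M(d) = 8 (M(d) = -2 + 2*5 = -2 + 10 = 8)
(M(4) + (4/2 + (l(5) - 1*0))*H(0, 5))**2 = (8 + (4/2 + ((-5 + 5) - 1*0))*1)**2 = (8 + (4*(1/2) + (0 + 0))*1)**2 = (8 + (2 + 0)*1)**2 = (8 + 2*1)**2 = (8 + 2)**2 = 10**2 = 100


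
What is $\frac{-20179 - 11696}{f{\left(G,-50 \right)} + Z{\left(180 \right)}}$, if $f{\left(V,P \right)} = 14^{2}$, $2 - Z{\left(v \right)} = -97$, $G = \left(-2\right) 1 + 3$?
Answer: $- \frac{6375}{59} \approx -108.05$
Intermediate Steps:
$G = 1$ ($G = -2 + 3 = 1$)
$Z{\left(v \right)} = 99$ ($Z{\left(v \right)} = 2 - -97 = 2 + 97 = 99$)
$f{\left(V,P \right)} = 196$
$\frac{-20179 - 11696}{f{\left(G,-50 \right)} + Z{\left(180 \right)}} = \frac{-20179 - 11696}{196 + 99} = - \frac{31875}{295} = \left(-31875\right) \frac{1}{295} = - \frac{6375}{59}$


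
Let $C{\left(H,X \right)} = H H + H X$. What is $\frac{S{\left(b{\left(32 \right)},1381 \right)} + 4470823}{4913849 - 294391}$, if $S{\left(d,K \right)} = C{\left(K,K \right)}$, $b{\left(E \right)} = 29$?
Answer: $\frac{8285145}{4619458} \approx 1.7935$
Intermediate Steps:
$C{\left(H,X \right)} = H^{2} + H X$
$S{\left(d,K \right)} = 2 K^{2}$ ($S{\left(d,K \right)} = K \left(K + K\right) = K 2 K = 2 K^{2}$)
$\frac{S{\left(b{\left(32 \right)},1381 \right)} + 4470823}{4913849 - 294391} = \frac{2 \cdot 1381^{2} + 4470823}{4913849 - 294391} = \frac{2 \cdot 1907161 + 4470823}{4619458} = \left(3814322 + 4470823\right) \frac{1}{4619458} = 8285145 \cdot \frac{1}{4619458} = \frac{8285145}{4619458}$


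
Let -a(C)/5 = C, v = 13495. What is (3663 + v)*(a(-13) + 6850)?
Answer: 118647570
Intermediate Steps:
a(C) = -5*C
(3663 + v)*(a(-13) + 6850) = (3663 + 13495)*(-5*(-13) + 6850) = 17158*(65 + 6850) = 17158*6915 = 118647570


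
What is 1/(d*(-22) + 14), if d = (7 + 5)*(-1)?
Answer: 1/278 ≈ 0.0035971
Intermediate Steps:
d = -12 (d = 12*(-1) = -12)
1/(d*(-22) + 14) = 1/(-12*(-22) + 14) = 1/(264 + 14) = 1/278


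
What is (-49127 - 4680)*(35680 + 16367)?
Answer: -2800492929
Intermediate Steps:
(-49127 - 4680)*(35680 + 16367) = -53807*52047 = -2800492929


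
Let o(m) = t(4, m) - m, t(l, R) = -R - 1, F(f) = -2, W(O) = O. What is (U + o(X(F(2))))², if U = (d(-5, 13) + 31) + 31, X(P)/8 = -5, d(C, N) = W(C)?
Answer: 18496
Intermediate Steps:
t(l, R) = -1 - R
d(C, N) = C
X(P) = -40 (X(P) = 8*(-5) = -40)
U = 57 (U = (-5 + 31) + 31 = 26 + 31 = 57)
o(m) = -1 - 2*m (o(m) = (-1 - m) - m = -1 - 2*m)
(U + o(X(F(2))))² = (57 + (-1 - 2*(-40)))² = (57 + (-1 + 80))² = (57 + 79)² = 136² = 18496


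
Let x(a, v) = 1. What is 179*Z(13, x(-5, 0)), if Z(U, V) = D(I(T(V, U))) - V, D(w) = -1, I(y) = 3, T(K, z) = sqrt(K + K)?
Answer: -358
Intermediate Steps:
T(K, z) = sqrt(2)*sqrt(K) (T(K, z) = sqrt(2*K) = sqrt(2)*sqrt(K))
Z(U, V) = -1 - V
179*Z(13, x(-5, 0)) = 179*(-1 - 1*1) = 179*(-1 - 1) = 179*(-2) = -358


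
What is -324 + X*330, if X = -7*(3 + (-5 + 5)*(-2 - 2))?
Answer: -7254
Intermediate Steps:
X = -21 (X = -7*(3 + 0*(-4)) = -7*(3 + 0) = -7*3 = -21)
-324 + X*330 = -324 - 21*330 = -324 - 6930 = -7254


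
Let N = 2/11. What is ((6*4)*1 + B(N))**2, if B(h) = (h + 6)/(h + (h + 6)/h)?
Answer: 5166529/8836 ≈ 584.71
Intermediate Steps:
N = 2/11 (N = 2*(1/11) = 2/11 ≈ 0.18182)
B(h) = (6 + h)/(h + (6 + h)/h)
((6*4)*1 + B(N))**2 = ((6*4)*1 + 2*(6 + 2/11)/(11*(6 + 2/11 + (2/11)**2)))**2 = (24*1 + (2/11)*(68/11)/(6 + 2/11 + 4/121))**2 = (24 + (2/11)*(68/11)/(752/121))**2 = (24 + (2/11)*(121/752)*(68/11))**2 = (24 + 17/94)**2 = (2273/94)**2 = 5166529/8836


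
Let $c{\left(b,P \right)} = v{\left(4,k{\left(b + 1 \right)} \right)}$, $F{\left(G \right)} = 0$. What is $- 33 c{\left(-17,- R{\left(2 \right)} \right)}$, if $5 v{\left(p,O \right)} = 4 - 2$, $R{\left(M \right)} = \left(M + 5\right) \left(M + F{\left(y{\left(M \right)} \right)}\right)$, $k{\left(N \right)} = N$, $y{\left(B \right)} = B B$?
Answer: $- \frac{66}{5} \approx -13.2$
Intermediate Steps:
$y{\left(B \right)} = B^{2}$
$R{\left(M \right)} = M \left(5 + M\right)$ ($R{\left(M \right)} = \left(M + 5\right) \left(M + 0\right) = \left(5 + M\right) M = M \left(5 + M\right)$)
$v{\left(p,O \right)} = \frac{2}{5}$ ($v{\left(p,O \right)} = \frac{4 - 2}{5} = \frac{1}{5} \cdot 2 = \frac{2}{5}$)
$c{\left(b,P \right)} = \frac{2}{5}$
$- 33 c{\left(-17,- R{\left(2 \right)} \right)} = \left(-33\right) \frac{2}{5} = - \frac{66}{5}$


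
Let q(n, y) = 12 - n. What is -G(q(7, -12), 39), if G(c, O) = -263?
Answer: 263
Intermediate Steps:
-G(q(7, -12), 39) = -1*(-263) = 263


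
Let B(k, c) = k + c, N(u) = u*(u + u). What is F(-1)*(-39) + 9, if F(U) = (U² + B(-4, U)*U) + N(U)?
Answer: -303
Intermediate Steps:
N(u) = 2*u² (N(u) = u*(2*u) = 2*u²)
B(k, c) = c + k
F(U) = 3*U² + U*(-4 + U) (F(U) = (U² + (U - 4)*U) + 2*U² = (U² + (-4 + U)*U) + 2*U² = (U² + U*(-4 + U)) + 2*U² = 3*U² + U*(-4 + U))
F(-1)*(-39) + 9 = (4*(-1)*(-1 - 1))*(-39) + 9 = (4*(-1)*(-2))*(-39) + 9 = 8*(-39) + 9 = -312 + 9 = -303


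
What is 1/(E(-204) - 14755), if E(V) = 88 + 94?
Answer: -1/14573 ≈ -6.8620e-5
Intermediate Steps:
E(V) = 182
1/(E(-204) - 14755) = 1/(182 - 14755) = 1/(-14573) = -1/14573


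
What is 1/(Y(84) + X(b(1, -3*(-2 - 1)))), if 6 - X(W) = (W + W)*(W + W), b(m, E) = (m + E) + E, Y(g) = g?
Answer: -1/1354 ≈ -0.00073855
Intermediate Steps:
b(m, E) = m + 2*E (b(m, E) = (E + m) + E = m + 2*E)
X(W) = 6 - 4*W² (X(W) = 6 - (W + W)*(W + W) = 6 - 2*W*2*W = 6 - 4*W²)
1/(Y(84) + X(b(1, -3*(-2 - 1)))) = 1/(84 + (6 - 4*(1 + 2*(-3*(-2 - 1)))²)) = 1/(84 + (6 - 4*(1 + 2*(-3*(-3)))²)) = 1/(84 + (6 - 4*(1 + 2*9)²)) = 1/(84 + (6 - 4*(1 + 18)²)) = 1/(84 + (6 - 4*19²)) = 1/(84 + (6 - 4*361)) = 1/(84 + (6 - 1444)) = 1/(84 - 1438) = 1/(-1354) = -1/1354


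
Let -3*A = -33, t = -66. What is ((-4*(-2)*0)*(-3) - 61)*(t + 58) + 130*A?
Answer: 1918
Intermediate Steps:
A = 11 (A = -⅓*(-33) = 11)
((-4*(-2)*0)*(-3) - 61)*(t + 58) + 130*A = ((-4*(-2)*0)*(-3) - 61)*(-66 + 58) + 130*11 = ((8*0)*(-3) - 61)*(-8) + 1430 = (0*(-3) - 61)*(-8) + 1430 = (0 - 61)*(-8) + 1430 = -61*(-8) + 1430 = 488 + 1430 = 1918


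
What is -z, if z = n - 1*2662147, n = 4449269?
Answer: -1787122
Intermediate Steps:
z = 1787122 (z = 4449269 - 1*2662147 = 4449269 - 2662147 = 1787122)
-z = -1*1787122 = -1787122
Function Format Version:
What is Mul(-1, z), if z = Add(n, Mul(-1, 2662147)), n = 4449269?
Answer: -1787122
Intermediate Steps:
z = 1787122 (z = Add(4449269, Mul(-1, 2662147)) = Add(4449269, -2662147) = 1787122)
Mul(-1, z) = Mul(-1, 1787122) = -1787122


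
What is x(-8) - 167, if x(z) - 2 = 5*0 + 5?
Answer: -160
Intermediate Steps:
x(z) = 7 (x(z) = 2 + (5*0 + 5) = 2 + (0 + 5) = 2 + 5 = 7)
x(-8) - 167 = 7 - 167 = -160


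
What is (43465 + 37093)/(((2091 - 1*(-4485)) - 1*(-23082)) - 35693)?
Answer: -80558/6035 ≈ -13.348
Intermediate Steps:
(43465 + 37093)/(((2091 - 1*(-4485)) - 1*(-23082)) - 35693) = 80558/(((2091 + 4485) + 23082) - 35693) = 80558/((6576 + 23082) - 35693) = 80558/(29658 - 35693) = 80558/(-6035) = 80558*(-1/6035) = -80558/6035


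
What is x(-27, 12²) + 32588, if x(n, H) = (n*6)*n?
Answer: 36962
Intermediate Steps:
x(n, H) = 6*n² (x(n, H) = (6*n)*n = 6*n²)
x(-27, 12²) + 32588 = 6*(-27)² + 32588 = 6*729 + 32588 = 4374 + 32588 = 36962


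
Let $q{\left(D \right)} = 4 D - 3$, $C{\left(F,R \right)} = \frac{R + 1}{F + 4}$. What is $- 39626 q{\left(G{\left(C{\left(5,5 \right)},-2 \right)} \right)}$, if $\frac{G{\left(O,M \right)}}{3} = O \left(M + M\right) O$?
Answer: $\frac{2892698}{3} \approx 9.6423 \cdot 10^{5}$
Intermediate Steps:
$C{\left(F,R \right)} = \frac{1 + R}{4 + F}$
$G{\left(O,M \right)} = 6 M O^{2}$ ($G{\left(O,M \right)} = 3 O \left(M + M\right) O = 3 O 2 M O = 3 \cdot 2 M O O = 3 \cdot 2 M O^{2} = 6 M O^{2}$)
$q{\left(D \right)} = -3 + 4 D$
$- 39626 q{\left(G{\left(C{\left(5,5 \right)},-2 \right)} \right)} = - 39626 \left(-3 + 4 \cdot 6 \left(-2\right) \left(\frac{1 + 5}{4 + 5}\right)^{2}\right) = - 39626 \left(-3 + 4 \cdot 6 \left(-2\right) \left(\frac{1}{9} \cdot 6\right)^{2}\right) = - 39626 \left(-3 + 4 \cdot 6 \left(-2\right) \left(\frac{2}{3}\right)^{2}\right) = - 39626 \left(-3 + 4 \cdot 6 \left(-2\right) \frac{4}{9}\right) = - 39626 \left(-3 + 4 \left(- \frac{16}{3}\right)\right) = - 39626 \left(-3 - \frac{64}{3}\right) = \left(-39626\right) \left(- \frac{73}{3}\right) = \frac{2892698}{3}$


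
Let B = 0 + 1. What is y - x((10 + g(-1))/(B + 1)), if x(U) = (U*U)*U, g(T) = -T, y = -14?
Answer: -1443/8 ≈ -180.38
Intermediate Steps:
B = 1
x(U) = U**3 (x(U) = U**2*U = U**3)
y - x((10 + g(-1))/(B + 1)) = -14 - ((10 - 1*(-1))/(1 + 1))**3 = -14 - ((10 + 1)/2)**3 = -14 - (11*(1/2))**3 = -14 - (11/2)**3 = -14 - 1*1331/8 = -14 - 1331/8 = -1443/8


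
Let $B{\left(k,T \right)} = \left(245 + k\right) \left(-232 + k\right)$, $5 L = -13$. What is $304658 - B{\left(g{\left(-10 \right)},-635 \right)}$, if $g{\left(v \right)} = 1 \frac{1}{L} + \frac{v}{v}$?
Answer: $\frac{61091746}{169} \approx 3.6149 \cdot 10^{5}$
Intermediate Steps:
$L = - \frac{13}{5}$ ($L = \frac{1}{5} \left(-13\right) = - \frac{13}{5} \approx -2.6$)
$g{\left(v \right)} = \frac{8}{13}$ ($g{\left(v \right)} = 1 \frac{1}{- \frac{13}{5}} + \frac{v}{v} = 1 \left(- \frac{5}{13}\right) + 1 = - \frac{5}{13} + 1 = \frac{8}{13}$)
$B{\left(k,T \right)} = \left(-232 + k\right) \left(245 + k\right)$
$304658 - B{\left(g{\left(-10 \right)},-635 \right)} = 304658 - \left(-56840 + \left(\frac{8}{13}\right)^{2} + 13 \cdot \frac{8}{13}\right) = 304658 - \left(-56840 + \frac{64}{169} + 8\right) = 304658 - - \frac{9604544}{169} = 304658 + \frac{9604544}{169} = \frac{61091746}{169}$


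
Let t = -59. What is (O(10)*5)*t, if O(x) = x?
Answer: -2950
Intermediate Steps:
(O(10)*5)*t = (10*5)*(-59) = 50*(-59) = -2950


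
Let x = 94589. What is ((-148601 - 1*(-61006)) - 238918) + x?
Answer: -231924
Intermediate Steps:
((-148601 - 1*(-61006)) - 238918) + x = ((-148601 - 1*(-61006)) - 238918) + 94589 = ((-148601 + 61006) - 238918) + 94589 = (-87595 - 238918) + 94589 = -326513 + 94589 = -231924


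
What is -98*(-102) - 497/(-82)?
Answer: 820169/82 ≈ 10002.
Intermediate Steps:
-98*(-102) - 497/(-82) = 9996 - 497*(-1/82) = 9996 + 497/82 = 820169/82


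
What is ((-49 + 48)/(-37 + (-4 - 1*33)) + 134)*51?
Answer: 505767/74 ≈ 6834.7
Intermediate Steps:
((-49 + 48)/(-37 + (-4 - 1*33)) + 134)*51 = (-1/(-37 + (-4 - 33)) + 134)*51 = (-1/(-37 - 37) + 134)*51 = (-1/(-74) + 134)*51 = (-1*(-1/74) + 134)*51 = (1/74 + 134)*51 = (9917/74)*51 = 505767/74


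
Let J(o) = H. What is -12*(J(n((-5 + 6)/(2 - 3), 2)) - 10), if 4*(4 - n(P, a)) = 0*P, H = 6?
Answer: 48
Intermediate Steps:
n(P, a) = 4 (n(P, a) = 4 - 0*P = 4 - 1/4*0 = 4 + 0 = 4)
J(o) = 6
-12*(J(n((-5 + 6)/(2 - 3), 2)) - 10) = -12*(6 - 10) = -12*(-4) = 48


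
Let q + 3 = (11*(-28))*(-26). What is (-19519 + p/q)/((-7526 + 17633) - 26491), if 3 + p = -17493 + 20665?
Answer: 78123213/65576960 ≈ 1.1913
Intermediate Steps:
p = 3169 (p = -3 + (-17493 + 20665) = -3 + 3172 = 3169)
q = 8005 (q = -3 + (11*(-28))*(-26) = -3 - 308*(-26) = -3 + 8008 = 8005)
(-19519 + p/q)/((-7526 + 17633) - 26491) = (-19519 + 3169/8005)/((-7526 + 17633) - 26491) = (-19519 + 3169*(1/8005))/(10107 - 26491) = (-19519 + 3169/8005)/(-16384) = -156246426/8005*(-1/16384) = 78123213/65576960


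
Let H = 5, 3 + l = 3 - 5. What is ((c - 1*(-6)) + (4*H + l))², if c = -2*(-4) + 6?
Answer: 1225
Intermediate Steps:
c = 14 (c = 8 + 6 = 14)
l = -5 (l = -3 + (3 - 5) = -3 - 2 = -5)
((c - 1*(-6)) + (4*H + l))² = ((14 - 1*(-6)) + (4*5 - 5))² = ((14 + 6) + (20 - 5))² = (20 + 15)² = 35² = 1225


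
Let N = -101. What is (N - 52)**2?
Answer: 23409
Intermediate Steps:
(N - 52)**2 = (-101 - 52)**2 = (-153)**2 = 23409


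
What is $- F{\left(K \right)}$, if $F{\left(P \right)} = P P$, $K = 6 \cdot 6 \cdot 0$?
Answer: $0$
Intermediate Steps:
$K = 0$ ($K = 36 \cdot 0 = 0$)
$F{\left(P \right)} = P^{2}$
$- F{\left(K \right)} = - 0^{2} = \left(-1\right) 0 = 0$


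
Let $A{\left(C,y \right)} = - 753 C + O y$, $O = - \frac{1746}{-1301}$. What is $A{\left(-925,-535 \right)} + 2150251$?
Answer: $\frac{3702721466}{1301} \approx 2.8461 \cdot 10^{6}$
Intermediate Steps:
$O = \frac{1746}{1301}$ ($O = \left(-1746\right) \left(- \frac{1}{1301}\right) = \frac{1746}{1301} \approx 1.342$)
$A{\left(C,y \right)} = - 753 C + \frac{1746 y}{1301}$
$A{\left(-925,-535 \right)} + 2150251 = \left(\left(-753\right) \left(-925\right) + \frac{1746}{1301} \left(-535\right)\right) + 2150251 = \left(696525 - \frac{934110}{1301}\right) + 2150251 = \frac{905244915}{1301} + 2150251 = \frac{3702721466}{1301}$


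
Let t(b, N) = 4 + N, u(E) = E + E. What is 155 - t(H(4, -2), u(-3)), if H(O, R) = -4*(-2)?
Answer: 157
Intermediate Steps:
u(E) = 2*E
H(O, R) = 8
155 - t(H(4, -2), u(-3)) = 155 - (4 + 2*(-3)) = 155 - (4 - 6) = 155 - 1*(-2) = 155 + 2 = 157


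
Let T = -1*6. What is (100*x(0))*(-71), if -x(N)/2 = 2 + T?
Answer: -56800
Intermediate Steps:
T = -6
x(N) = 8 (x(N) = -2*(2 - 6) = -2*(-4) = 8)
(100*x(0))*(-71) = (100*8)*(-71) = 800*(-71) = -56800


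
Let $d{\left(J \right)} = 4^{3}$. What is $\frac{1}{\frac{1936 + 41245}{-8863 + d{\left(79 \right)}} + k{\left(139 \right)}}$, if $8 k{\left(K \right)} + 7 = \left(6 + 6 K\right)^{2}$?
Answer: $\frac{70392}{6208167359} \approx 1.1339 \cdot 10^{-5}$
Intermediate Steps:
$k{\left(K \right)} = - \frac{7}{8} + \frac{\left(6 + 6 K\right)^{2}}{8}$
$d{\left(J \right)} = 64$
$\frac{1}{\frac{1936 + 41245}{-8863 + d{\left(79 \right)}} + k{\left(139 \right)}} = \frac{1}{\frac{1936 + 41245}{-8863 + 64} - \left(\frac{7}{8} - \frac{9 \left(1 + 139\right)^{2}}{2}\right)} = \frac{1}{\frac{43181}{-8799} - \left(\frac{7}{8} - \frac{9 \cdot 140^{2}}{2}\right)} = \frac{1}{43181 \left(- \frac{1}{8799}\right) + \left(- \frac{7}{8} + \frac{9}{2} \cdot 19600\right)} = \frac{1}{- \frac{43181}{8799} + \left(- \frac{7}{8} + 88200\right)} = \frac{1}{- \frac{43181}{8799} + \frac{705593}{8}} = \frac{1}{\frac{6208167359}{70392}} = \frac{70392}{6208167359}$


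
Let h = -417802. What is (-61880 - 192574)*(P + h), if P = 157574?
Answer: 66216055512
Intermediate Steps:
(-61880 - 192574)*(P + h) = (-61880 - 192574)*(157574 - 417802) = -254454*(-260228) = 66216055512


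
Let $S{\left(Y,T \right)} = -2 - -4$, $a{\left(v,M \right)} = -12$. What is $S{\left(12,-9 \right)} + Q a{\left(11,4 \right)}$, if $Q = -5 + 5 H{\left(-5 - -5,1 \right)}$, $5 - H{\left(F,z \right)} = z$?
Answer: $-178$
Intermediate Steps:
$H{\left(F,z \right)} = 5 - z$
$S{\left(Y,T \right)} = 2$ ($S{\left(Y,T \right)} = -2 + 4 = 2$)
$Q = 15$ ($Q = -5 + 5 \left(5 - 1\right) = -5 + 5 \cdot 4 = -5 + 20 = 15$)
$S{\left(12,-9 \right)} + Q a{\left(11,4 \right)} = 2 + 15 \left(-12\right) = 2 - 180 = -178$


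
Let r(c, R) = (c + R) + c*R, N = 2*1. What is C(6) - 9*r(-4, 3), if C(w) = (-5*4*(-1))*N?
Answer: 157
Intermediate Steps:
N = 2
C(w) = 40 (C(w) = (-5*4*(-1))*2 = -20*(-1)*2 = 20*2 = 40)
r(c, R) = R + c + R*c (r(c, R) = (R + c) + R*c = R + c + R*c)
C(6) - 9*r(-4, 3) = 40 - 9*(3 - 4 + 3*(-4)) = 40 - 9*(3 - 4 - 12) = 40 - 9*(-13) = 40 + 117 = 157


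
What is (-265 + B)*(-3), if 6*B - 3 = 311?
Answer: 638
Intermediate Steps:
B = 157/3 (B = ½ + (⅙)*311 = ½ + 311/6 = 157/3 ≈ 52.333)
(-265 + B)*(-3) = (-265 + 157/3)*(-3) = -638/3*(-3) = 638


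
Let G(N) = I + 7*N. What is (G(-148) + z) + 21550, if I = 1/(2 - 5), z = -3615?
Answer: 50696/3 ≈ 16899.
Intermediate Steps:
I = -⅓ (I = 1/(-3) = -⅓ ≈ -0.33333)
G(N) = -⅓ + 7*N
(G(-148) + z) + 21550 = ((-⅓ + 7*(-148)) - 3615) + 21550 = ((-⅓ - 1036) - 3615) + 21550 = (-3109/3 - 3615) + 21550 = -13954/3 + 21550 = 50696/3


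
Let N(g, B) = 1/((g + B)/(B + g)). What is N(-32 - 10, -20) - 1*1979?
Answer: -1978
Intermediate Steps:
N(g, B) = 1 (N(g, B) = 1/((B + g)/(B + g)) = 1/1 = 1)
N(-32 - 10, -20) - 1*1979 = 1 - 1*1979 = 1 - 1979 = -1978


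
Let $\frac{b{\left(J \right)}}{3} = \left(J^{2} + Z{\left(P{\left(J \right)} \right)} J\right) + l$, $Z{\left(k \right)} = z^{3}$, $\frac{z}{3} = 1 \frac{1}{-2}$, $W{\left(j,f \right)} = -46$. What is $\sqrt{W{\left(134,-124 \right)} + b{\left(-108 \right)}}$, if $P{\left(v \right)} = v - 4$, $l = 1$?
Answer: $\frac{\sqrt{144170}}{2} \approx 189.85$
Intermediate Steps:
$z = - \frac{3}{2}$ ($z = 3 \cdot 1 \frac{1}{-2} = 3 \cdot 1 \left(- \frac{1}{2}\right) = 3 \left(- \frac{1}{2}\right) = - \frac{3}{2} \approx -1.5$)
$P{\left(v \right)} = -4 + v$ ($P{\left(v \right)} = v - 4 = -4 + v$)
$Z{\left(k \right)} = - \frac{27}{8}$ ($Z{\left(k \right)} = \left(- \frac{3}{2}\right)^{3} = - \frac{27}{8}$)
$b{\left(J \right)} = 3 + 3 J^{2} - \frac{81 J}{8}$ ($b{\left(J \right)} = 3 \left(\left(J^{2} - \frac{27 J}{8}\right) + 1\right) = 3 \left(1 + J^{2} - \frac{27 J}{8}\right) = 3 + 3 J^{2} - \frac{81 J}{8}$)
$\sqrt{W{\left(134,-124 \right)} + b{\left(-108 \right)}} = \sqrt{-46 + \left(3 + 3 \left(-108\right)^{2} - - \frac{2187}{2}\right)} = \sqrt{-46 + \left(3 + 3 \cdot 11664 + \frac{2187}{2}\right)} = \sqrt{-46 + \left(3 + 34992 + \frac{2187}{2}\right)} = \sqrt{-46 + \frac{72177}{2}} = \sqrt{\frac{72085}{2}} = \frac{\sqrt{144170}}{2}$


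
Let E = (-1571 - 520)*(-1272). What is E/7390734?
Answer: 443292/1231789 ≈ 0.35988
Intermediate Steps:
E = 2659752 (E = -2091*(-1272) = 2659752)
E/7390734 = 2659752/7390734 = 2659752*(1/7390734) = 443292/1231789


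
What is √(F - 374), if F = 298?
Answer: 2*I*√19 ≈ 8.7178*I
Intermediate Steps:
√(F - 374) = √(298 - 374) = √(-76) = 2*I*√19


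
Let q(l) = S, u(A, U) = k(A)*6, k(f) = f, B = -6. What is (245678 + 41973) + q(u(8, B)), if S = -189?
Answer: 287462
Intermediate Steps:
u(A, U) = 6*A (u(A, U) = A*6 = 6*A)
q(l) = -189
(245678 + 41973) + q(u(8, B)) = (245678 + 41973) - 189 = 287651 - 189 = 287462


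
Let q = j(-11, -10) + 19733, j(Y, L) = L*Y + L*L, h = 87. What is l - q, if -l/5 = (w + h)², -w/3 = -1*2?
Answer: -63188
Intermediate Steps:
w = 6 (w = -(-3)*2 = -3*(-2) = 6)
j(Y, L) = L² + L*Y (j(Y, L) = L*Y + L² = L² + L*Y)
l = -43245 (l = -5*(6 + 87)² = -5*93² = -5*8649 = -43245)
q = 19943 (q = -10*(-10 - 11) + 19733 = -10*(-21) + 19733 = 210 + 19733 = 19943)
l - q = -43245 - 1*19943 = -43245 - 19943 = -63188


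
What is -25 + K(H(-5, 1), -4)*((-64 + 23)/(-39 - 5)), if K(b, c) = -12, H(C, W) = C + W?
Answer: -398/11 ≈ -36.182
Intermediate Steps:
-25 + K(H(-5, 1), -4)*((-64 + 23)/(-39 - 5)) = -25 - 12*(-64 + 23)/(-39 - 5) = -25 - (-492)/(-44) = -25 - (-492)*(-1)/44 = -25 - 12*41/44 = -25 - 123/11 = -398/11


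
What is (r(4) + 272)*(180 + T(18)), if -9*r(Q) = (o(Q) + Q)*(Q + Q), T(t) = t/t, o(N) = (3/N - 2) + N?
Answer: 48146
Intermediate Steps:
o(N) = -2 + N + 3/N (o(N) = (-2 + 3/N) + N = -2 + N + 3/N)
T(t) = 1
r(Q) = -2*Q*(-2 + 2*Q + 3/Q)/9 (r(Q) = -((-2 + Q + 3/Q) + Q)*(Q + Q)/9 = -(-2 + 2*Q + 3/Q)*2*Q/9 = -2*Q*(-2 + 2*Q + 3/Q)/9)
(r(4) + 272)*(180 + T(18)) = ((-⅔ - 4/9*4*(-1 + 4)) + 272)*(180 + 1) = ((-⅔ - 4/9*4*3) + 272)*181 = ((-⅔ - 16/3) + 272)*181 = (-6 + 272)*181 = 266*181 = 48146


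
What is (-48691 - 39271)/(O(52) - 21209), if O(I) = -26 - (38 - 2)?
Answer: 87962/21271 ≈ 4.1353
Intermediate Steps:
O(I) = -62 (O(I) = -26 - 1*36 = -26 - 36 = -62)
(-48691 - 39271)/(O(52) - 21209) = (-48691 - 39271)/(-62 - 21209) = -87962/(-21271) = -87962*(-1/21271) = 87962/21271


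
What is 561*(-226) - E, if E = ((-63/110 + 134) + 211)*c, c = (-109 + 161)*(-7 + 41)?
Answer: -40465338/55 ≈ -7.3573e+5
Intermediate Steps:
c = 1768 (c = 52*34 = 1768)
E = 33492108/55 (E = ((-63/110 + 134) + 211)*1768 = (14677/110 + 211)*1768 = (37887/110)*1768 = 33492108/55 ≈ 6.0895e+5)
561*(-226) - E = 561*(-226) - 1*33492108/55 = -126786 - 33492108/55 = -40465338/55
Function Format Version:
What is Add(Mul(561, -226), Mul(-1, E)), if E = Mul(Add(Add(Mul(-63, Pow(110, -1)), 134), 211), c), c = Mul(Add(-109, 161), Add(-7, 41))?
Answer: Rational(-40465338, 55) ≈ -7.3573e+5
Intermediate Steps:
c = 1768 (c = Mul(52, 34) = 1768)
E = Rational(33492108, 55) (E = Mul(Add(Add(Mul(-63, Pow(110, -1)), 134), 211), 1768) = Mul(Add(Add(Mul(-63, Rational(1, 110)), 134), 211), 1768) = Mul(Add(Add(Rational(-63, 110), 134), 211), 1768) = Mul(Add(Rational(14677, 110), 211), 1768) = Mul(Rational(37887, 110), 1768) = Rational(33492108, 55) ≈ 6.0895e+5)
Add(Mul(561, -226), Mul(-1, E)) = Add(Mul(561, -226), Mul(-1, Rational(33492108, 55))) = Add(-126786, Rational(-33492108, 55)) = Rational(-40465338, 55)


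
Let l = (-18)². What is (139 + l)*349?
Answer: 161587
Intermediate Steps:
l = 324
(139 + l)*349 = (139 + 324)*349 = 463*349 = 161587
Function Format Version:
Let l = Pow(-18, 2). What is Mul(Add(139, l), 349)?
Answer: 161587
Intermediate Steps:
l = 324
Mul(Add(139, l), 349) = Mul(Add(139, 324), 349) = Mul(463, 349) = 161587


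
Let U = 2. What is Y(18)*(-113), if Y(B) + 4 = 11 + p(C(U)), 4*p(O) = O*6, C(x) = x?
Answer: -1130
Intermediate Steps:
p(O) = 3*O/2 (p(O) = (O*6)/4 = (6*O)/4 = 3*O/2)
Y(B) = 10 (Y(B) = -4 + (11 + (3/2)*2) = -4 + (11 + 3) = -4 + 14 = 10)
Y(18)*(-113) = 10*(-113) = -1130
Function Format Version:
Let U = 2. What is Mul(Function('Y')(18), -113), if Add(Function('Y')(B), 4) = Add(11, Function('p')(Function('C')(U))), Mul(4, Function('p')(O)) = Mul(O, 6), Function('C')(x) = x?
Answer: -1130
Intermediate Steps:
Function('p')(O) = Mul(Rational(3, 2), O) (Function('p')(O) = Mul(Rational(1, 4), Mul(O, 6)) = Mul(Rational(1, 4), Mul(6, O)) = Mul(Rational(3, 2), O))
Function('Y')(B) = 10 (Function('Y')(B) = Add(-4, Add(11, Mul(Rational(3, 2), 2))) = Add(-4, Add(11, 3)) = Add(-4, 14) = 10)
Mul(Function('Y')(18), -113) = Mul(10, -113) = -1130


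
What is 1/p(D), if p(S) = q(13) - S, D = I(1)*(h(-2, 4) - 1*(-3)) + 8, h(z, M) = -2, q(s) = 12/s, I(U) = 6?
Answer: -13/170 ≈ -0.076471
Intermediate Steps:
D = 14 (D = 6*(-2 - 1*(-3)) + 8 = 6*(-2 + 3) + 8 = 6*1 + 8 = 6 + 8 = 14)
p(S) = 12/13 - S
1/p(D) = 1/(12/13 - 1*14) = 1/(12/13 - 14) = 1/(-170/13) = -13/170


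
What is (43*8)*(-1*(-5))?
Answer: 1720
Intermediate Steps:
(43*8)*(-1*(-5)) = 344*5 = 1720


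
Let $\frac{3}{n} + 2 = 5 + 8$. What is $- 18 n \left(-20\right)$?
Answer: $\frac{1080}{11} \approx 98.182$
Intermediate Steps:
$n = \frac{3}{11}$ ($n = \frac{3}{-2 + \left(5 + 8\right)} = \frac{3}{-2 + 13} = \frac{3}{11} \approx 0.27273$)
$- 18 n \left(-20\right) = \left(-18\right) \frac{3}{11} \left(-20\right) = \left(- \frac{54}{11}\right) \left(-20\right) = \frac{1080}{11}$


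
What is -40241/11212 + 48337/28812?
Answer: -38591828/20190009 ≈ -1.9114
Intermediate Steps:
-40241/11212 + 48337/28812 = -38591828/20190009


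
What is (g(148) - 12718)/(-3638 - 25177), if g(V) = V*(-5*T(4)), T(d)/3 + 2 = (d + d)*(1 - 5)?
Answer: -62762/28815 ≈ -2.1781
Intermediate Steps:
T(d) = -6 - 24*d (T(d) = -6 + 3*((d + d)*(1 - 5)) = -6 + 3*((2*d)*(-4)) = -6 + 3*(-8*d) = -6 - 24*d)
g(V) = 510*V (g(V) = V*(-5*(-6 - 24*4)) = V*(-5*(-6 - 96)) = V*(-5*(-102)) = V*510 = 510*V)
(g(148) - 12718)/(-3638 - 25177) = (510*148 - 12718)/(-3638 - 25177) = (75480 - 12718)/(-28815) = 62762*(-1/28815) = -62762/28815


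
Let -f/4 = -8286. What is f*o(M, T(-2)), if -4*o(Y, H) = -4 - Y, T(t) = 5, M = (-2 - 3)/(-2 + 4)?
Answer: 12429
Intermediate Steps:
M = -5/2 ≈ -2.5000
f = 33144 (f = -4*(-8286) = 33144)
o(Y, H) = 1 + Y/4 (o(Y, H) = -(-4 - Y)/4 = 1 + Y/4)
f*o(M, T(-2)) = 33144*(1 + (¼)*(-5/2)) = 33144*(1 - 5/8) = 33144*(3/8) = 12429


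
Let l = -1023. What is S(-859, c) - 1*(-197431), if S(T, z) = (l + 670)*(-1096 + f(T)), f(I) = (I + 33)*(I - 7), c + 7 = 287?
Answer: -251922229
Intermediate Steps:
c = 280 (c = -7 + 287 = 280)
f(I) = (-7 + I)*(33 + I) (f(I) = (33 + I)*(-7 + I) = (-7 + I)*(33 + I))
S(T, z) = 468431 - 9178*T - 353*T² (S(T, z) = (-1023 + 670)*(-1096 + (-231 + T² + 26*T)) = -353*(-1327 + T² + 26*T) = 468431 - 9178*T - 353*T²)
S(-859, c) - 1*(-197431) = (468431 - 9178*(-859) - 353*(-859)²) - 1*(-197431) = (468431 + 7883902 - 353*737881) + 197431 = (468431 + 7883902 - 260471993) + 197431 = -252119660 + 197431 = -251922229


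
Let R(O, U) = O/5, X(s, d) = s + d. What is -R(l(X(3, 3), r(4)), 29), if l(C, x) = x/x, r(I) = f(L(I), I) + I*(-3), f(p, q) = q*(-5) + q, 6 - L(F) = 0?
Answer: -⅕ ≈ -0.20000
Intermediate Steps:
L(F) = 6 (L(F) = 6 - 1*0 = 6 + 0 = 6)
f(p, q) = -4*q (f(p, q) = -5*q + q = -4*q)
X(s, d) = d + s
r(I) = -7*I (r(I) = -4*I + I*(-3) = -4*I - 3*I = -7*I)
l(C, x) = 1
R(O, U) = O/5 (R(O, U) = O*(⅕) = O/5)
-R(l(X(3, 3), r(4)), 29) = -1/5 = -1*⅕ = -⅕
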